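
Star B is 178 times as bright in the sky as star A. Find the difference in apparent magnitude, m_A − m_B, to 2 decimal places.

Pogson: Δm = −2.5 log₁₀(ratio) = −2.5 log₁₀(178) = −2.5 × 2.2504 = -5.626
Star B is brighter so has the smaller magnitude: m_A − m_B is positive.

m_A − m_B ≈ 5.63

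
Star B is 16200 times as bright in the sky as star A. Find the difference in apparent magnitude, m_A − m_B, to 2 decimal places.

m_A − m_B ≈ 10.52

Pogson: Δm = −2.5 log₁₀(ratio) = −2.5 log₁₀(16200) = −2.5 × 4.2095 = -10.524
Star B is brighter so has the smaller magnitude: m_A − m_B is positive.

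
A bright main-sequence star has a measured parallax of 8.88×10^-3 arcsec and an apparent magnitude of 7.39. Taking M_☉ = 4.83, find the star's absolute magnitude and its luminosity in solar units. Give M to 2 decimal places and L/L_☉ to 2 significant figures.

M ≈ 2.13; L/L_☉ ≈ 12

d = 1/p = 1/8.88×10^-3″ = 112.6 pc
M = m − 5 log₁₀ d + 5 = 7.39 − 5·2.0516 + 5 = 2.132
M − M_☉ = 2.132 − 4.83 = -2.698
L/L_☉ = 10^(−0.4 × -2.698) = 12.00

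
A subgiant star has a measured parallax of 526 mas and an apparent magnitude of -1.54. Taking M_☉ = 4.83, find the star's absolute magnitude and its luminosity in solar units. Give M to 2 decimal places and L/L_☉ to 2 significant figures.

M ≈ 2.06; L/L_☉ ≈ 13

d = 1/p = 1000/526 mas = 1.901 pc
M = m − 5 log₁₀ d + 5 = -1.54 − 5·0.2790 + 5 = 2.065
M − M_☉ = 2.065 − 4.83 = -2.765
L/L_☉ = 10^(−0.4 × -2.765) = 12.77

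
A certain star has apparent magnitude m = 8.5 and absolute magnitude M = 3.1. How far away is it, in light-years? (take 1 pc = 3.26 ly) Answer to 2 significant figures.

d ≈ 390 ly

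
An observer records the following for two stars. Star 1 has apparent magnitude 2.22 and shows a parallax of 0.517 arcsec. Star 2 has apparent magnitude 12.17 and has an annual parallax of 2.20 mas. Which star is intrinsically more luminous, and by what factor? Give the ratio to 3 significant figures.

Star 2 is more luminous, by a factor of 5.78.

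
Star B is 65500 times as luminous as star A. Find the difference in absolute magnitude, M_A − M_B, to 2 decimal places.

M_A − M_B ≈ 12.04

Pogson: ΔM = −2.5 log₁₀(ratio) = −2.5 log₁₀(65500) = −2.5 × 4.8162 = -12.041
Star B is brighter so has the smaller magnitude: M_A − M_B is positive.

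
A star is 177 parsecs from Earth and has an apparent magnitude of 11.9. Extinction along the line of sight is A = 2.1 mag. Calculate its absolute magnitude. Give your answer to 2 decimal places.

M ≈ 3.56

5 log₁₀(d/10 pc) = 5 log₁₀(177.0) − 5 = 6.240
M = m − 5 log₁₀(d/10) − A = 11.9 − 6.240 − 2.1 = 3.560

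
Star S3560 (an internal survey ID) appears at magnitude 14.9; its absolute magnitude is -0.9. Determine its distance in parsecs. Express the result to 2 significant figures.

d ≈ 14000 pc

μ = m − M = 15.800
m − M = 5 log₁₀ d − 5
log₁₀ d = (m − M)/5 + 1 = 4.1600
d = 10^4.1600 = 14450 pc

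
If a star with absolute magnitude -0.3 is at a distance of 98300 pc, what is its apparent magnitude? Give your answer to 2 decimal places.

m = M + 5 log₁₀ d − 5 = -0.3 + 5·4.9926 − 5 = 19.663

m ≈ 19.66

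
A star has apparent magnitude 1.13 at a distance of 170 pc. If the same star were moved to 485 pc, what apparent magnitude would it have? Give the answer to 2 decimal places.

Flux ∝ 1/d², so Δm = 5 log₁₀(d₂/d₁) = 5 log₁₀(485/170) = 2.276
m₂ = m₁ + Δm = 1.13 + (2.276) = 3.406

m ≈ 3.41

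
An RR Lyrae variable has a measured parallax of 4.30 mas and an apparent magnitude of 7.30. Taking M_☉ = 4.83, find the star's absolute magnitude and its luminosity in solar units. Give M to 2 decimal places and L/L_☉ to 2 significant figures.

d = 1/p = 1000/4.30 mas = 232.6 pc
M = m − 5 log₁₀ d + 5 = 7.30 − 5·2.3665 + 5 = 0.467
M − M_☉ = 0.467 − 4.83 = -4.363
L/L_☉ = 10^(−0.4 × -4.363) = 55.60

M ≈ 0.47; L/L_☉ ≈ 56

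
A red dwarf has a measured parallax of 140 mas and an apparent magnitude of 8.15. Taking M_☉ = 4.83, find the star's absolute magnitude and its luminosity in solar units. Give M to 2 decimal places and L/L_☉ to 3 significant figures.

M ≈ 8.88; L/L_☉ ≈ 0.0240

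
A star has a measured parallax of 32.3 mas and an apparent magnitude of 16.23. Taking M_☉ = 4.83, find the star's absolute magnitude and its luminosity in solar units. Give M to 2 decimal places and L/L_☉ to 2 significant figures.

d = 1/p = 1000/32.3 mas = 30.96 pc
M = m − 5 log₁₀ d + 5 = 16.23 − 5·1.4908 + 5 = 13.776
M − M_☉ = 13.776 − 4.83 = 8.946
L/L_☉ = 10^(−0.4 × 8.946) = 2.640×10^-4

M ≈ 13.78; L/L_☉ ≈ 2.6×10^-4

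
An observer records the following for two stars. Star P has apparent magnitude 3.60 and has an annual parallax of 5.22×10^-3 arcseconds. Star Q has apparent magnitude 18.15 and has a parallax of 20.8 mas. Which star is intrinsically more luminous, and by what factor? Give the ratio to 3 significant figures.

Star P is more luminous, by a factor of 1.05×10^7.

Star P: d = 1/p = 1/5.22×10^-3″ = 191.6 pc
Star P: M = m − 5 log₁₀ d + 5 = 3.60 − 5·2.2823 + 5 = -2.812
Star Q: p = 20.8 mas = 0.0208″ → d = 1/p = 48.08 pc
Star Q: M = m − 5 log₁₀ d + 5 = 18.15 − 5·1.6819 + 5 = 14.740
ΔM = M_P − M_Q = -2.812 − (14.740) = -17.552; smaller M is more luminous → Star P.
L ratio = 10^(0.4 |ΔM|) = 10^7.021 = 1.049×10^7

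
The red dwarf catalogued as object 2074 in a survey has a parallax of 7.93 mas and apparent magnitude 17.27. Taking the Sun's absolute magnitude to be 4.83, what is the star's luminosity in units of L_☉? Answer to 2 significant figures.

L/L_☉ ≈ 1.7×10^-3

d = 1/p = 1000/7.93 mas = 126.1 pc
M = m − 5 log₁₀ d + 5 = 17.27 − 5·2.1007 + 5 = 11.766
M − M_☉ = 11.766 − 4.83 = 6.936
L/L_☉ = 10^(−0.4 × 6.936) = 1.681×10^-3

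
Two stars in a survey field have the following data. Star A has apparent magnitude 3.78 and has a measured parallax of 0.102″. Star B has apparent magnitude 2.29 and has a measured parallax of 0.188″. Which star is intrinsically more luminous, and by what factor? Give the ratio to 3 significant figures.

Star B is more luminous, by a factor of 1.16.

Star A: d = 1/p = 1/0.102″ = 9.804 pc
Star A: M = m − 5 log₁₀ d + 5 = 3.78 − 5·0.9914 + 5 = 3.823
Star B: d = 1/p = 1/0.188″ = 5.319 pc
Star B: M = m − 5 log₁₀ d + 5 = 2.29 − 5·0.7258 + 5 = 3.661
ΔM = M_A − M_B = 3.823 − (3.661) = 0.162; smaller M is more luminous → Star B.
L ratio = 10^(0.4 |ΔM|) = 10^0.065 = 1.161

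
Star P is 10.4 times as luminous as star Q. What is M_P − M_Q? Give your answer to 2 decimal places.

M_P − M_Q ≈ -2.54

Pogson: ΔM = −2.5 log₁₀(ratio) = −2.5 log₁₀(10.4) = −2.5 × 1.0170 = -2.543
Star P is brighter, so it has the smaller magnitude: the difference is negative.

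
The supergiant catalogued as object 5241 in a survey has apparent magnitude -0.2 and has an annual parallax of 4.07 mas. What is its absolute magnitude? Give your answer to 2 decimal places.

M ≈ -7.15

p = 4.07 mas = 4.07×10^-3″ → d = 1/p = 245.7 pc
5 log₁₀(d/10 pc) = 5 log₁₀(245.7) − 5 = 6.952
M = m − 5 log₁₀(d/10) = -0.2 − 6.952 = -7.152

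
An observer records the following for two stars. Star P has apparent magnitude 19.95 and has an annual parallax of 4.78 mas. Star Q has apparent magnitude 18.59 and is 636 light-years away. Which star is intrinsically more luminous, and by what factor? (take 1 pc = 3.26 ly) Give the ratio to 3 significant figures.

Star P: p = 4.78 mas = 4.78×10^-3″ → d = 1/p = 209.2 pc
Star P: M = m − 5 log₁₀ d + 5 = 19.95 − 5·2.3206 + 5 = 13.347
Star Q: d = 636 ly / 3.26 = 195.1 pc
Star Q: M = m − 5 log₁₀ d + 5 = 18.59 − 5·2.2902 + 5 = 12.139
ΔM = M_P − M_Q = 13.347 − (12.139) = 1.208; smaller M is more luminous → Star Q.
L ratio = 10^(0.4 |ΔM|) = 10^0.483 = 3.043

Star Q is more luminous, by a factor of 3.04.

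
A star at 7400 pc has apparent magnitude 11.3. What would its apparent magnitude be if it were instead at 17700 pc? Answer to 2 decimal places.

m ≈ 13.19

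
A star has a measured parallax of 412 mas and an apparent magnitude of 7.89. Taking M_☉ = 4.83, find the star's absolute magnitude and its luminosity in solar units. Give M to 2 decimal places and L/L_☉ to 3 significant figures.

d = 1/p = 1000/412 mas = 2.427 pc
M = m − 5 log₁₀ d + 5 = 7.89 − 5·0.3851 + 5 = 10.964
M − M_☉ = 10.964 − 4.83 = 6.134
L/L_☉ = 10^(−0.4 × 6.134) = 3.517×10^-3

M ≈ 10.96; L/L_☉ ≈ 3.52×10^-3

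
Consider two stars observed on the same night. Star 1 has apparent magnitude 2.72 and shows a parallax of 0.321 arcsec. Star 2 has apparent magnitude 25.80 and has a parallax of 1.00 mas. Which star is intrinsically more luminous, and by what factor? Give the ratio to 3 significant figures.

Star 1: d = 1/p = 1/0.321″ = 3.115 pc
Star 1: M = m − 5 log₁₀ d + 5 = 2.72 − 5·0.4935 + 5 = 5.253
Star 2: p = 1.00 mas = 1.00×10^-3″ → d = 1/p = 1000 pc
Star 2: M = m − 5 log₁₀ d + 5 = 25.80 − 5·3.0000 + 5 = 15.800
ΔM = M_1 − M_2 = 5.253 − (15.800) = -10.547; smaller M is more luminous → Star 1.
L ratio = 10^(0.4 |ΔM|) = 10^4.219 = 16560

Star 1 is more luminous, by a factor of 16600.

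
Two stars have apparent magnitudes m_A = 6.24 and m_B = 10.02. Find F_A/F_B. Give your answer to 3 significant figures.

Δm = 6.24 − (10.02) = -3.78
Flux ratio = 10^(−0.4 Δm) = 10^(−0.4 × -3.78) = 10^1.512 = 32.51

F_A/F_B ≈ 32.5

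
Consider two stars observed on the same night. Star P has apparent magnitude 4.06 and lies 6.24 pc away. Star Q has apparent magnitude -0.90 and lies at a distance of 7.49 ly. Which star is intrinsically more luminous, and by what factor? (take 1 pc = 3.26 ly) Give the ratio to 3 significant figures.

Star Q is more luminous, by a factor of 13.1.

Star P: M = m − 5 log₁₀ d + 5 = 4.06 − 5·0.7952 + 5 = 5.084
Star Q: d = 7.49 ly / 3.26 = 2.298 pc
Star Q: M = m − 5 log₁₀ d + 5 = -0.90 − 5·0.3613 + 5 = 2.294
ΔM = M_P − M_Q = 5.084 − (2.294) = 2.790; smaller M is more luminous → Star Q.
L ratio = 10^(0.4 |ΔM|) = 10^1.116 = 13.07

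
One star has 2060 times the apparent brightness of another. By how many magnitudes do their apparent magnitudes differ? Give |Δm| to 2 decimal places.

Pogson: Δm = −2.5 log₁₀(ratio) = −2.5 log₁₀(2060) = −2.5 × 3.3139 = -8.285

|Δm| ≈ 8.28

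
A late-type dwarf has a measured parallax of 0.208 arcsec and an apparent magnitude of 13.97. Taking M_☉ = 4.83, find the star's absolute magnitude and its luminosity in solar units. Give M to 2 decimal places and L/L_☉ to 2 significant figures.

M ≈ 15.56; L/L_☉ ≈ 5.1×10^-5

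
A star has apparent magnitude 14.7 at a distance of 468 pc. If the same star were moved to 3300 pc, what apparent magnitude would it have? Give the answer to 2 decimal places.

Flux ∝ 1/d², so Δm = 5 log₁₀(d₂/d₁) = 5 log₁₀(3300/468) = 4.241
m₂ = m₁ + Δm = 14.7 + (4.241) = 18.941

m ≈ 18.94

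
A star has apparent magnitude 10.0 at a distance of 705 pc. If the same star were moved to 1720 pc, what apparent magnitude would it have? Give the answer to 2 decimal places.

Flux ∝ 1/d², so Δm = 5 log₁₀(d₂/d₁) = 5 log₁₀(1720/705) = 1.937
m₂ = m₁ + Δm = 10.0 + (1.937) = 11.937

m ≈ 11.94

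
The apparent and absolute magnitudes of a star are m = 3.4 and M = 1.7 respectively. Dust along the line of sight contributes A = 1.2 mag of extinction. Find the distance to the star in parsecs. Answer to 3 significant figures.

m − M = 5 log₁₀(d/10 pc) + A  ⇒  3.4 − (1.7) − 1.2 = 5 log₁₀(d/10)
0.500 = 5 log₁₀(d/10)
log₁₀ d = (m − M − A)/5 + 1 = 1.1000
d = 10^1.1000 = 12.59 pc

d ≈ 12.6 pc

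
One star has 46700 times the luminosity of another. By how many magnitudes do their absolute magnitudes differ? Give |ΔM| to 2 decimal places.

|ΔM| ≈ 11.67

Pogson: ΔM = −2.5 log₁₀(ratio) = −2.5 log₁₀(46700) = −2.5 × 4.6693 = -11.673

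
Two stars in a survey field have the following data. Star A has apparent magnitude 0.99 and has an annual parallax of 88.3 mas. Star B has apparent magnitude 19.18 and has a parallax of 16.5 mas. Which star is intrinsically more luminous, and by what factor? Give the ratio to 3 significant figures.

Star A: p = 88.3 mas = 0.0883″ → d = 1/p = 11.33 pc
Star A: M = m − 5 log₁₀ d + 5 = 0.99 − 5·1.0540 + 5 = 0.720
Star B: p = 16.5 mas = 0.0165″ → d = 1/p = 60.61 pc
Star B: M = m − 5 log₁₀ d + 5 = 19.18 − 5·1.7825 + 5 = 15.267
ΔM = M_A − M_B = 0.720 − (15.267) = -14.548; smaller M is more luminous → Star A.
L ratio = 10^(0.4 |ΔM|) = 10^5.819 = 659200

Star A is more luminous, by a factor of 659000.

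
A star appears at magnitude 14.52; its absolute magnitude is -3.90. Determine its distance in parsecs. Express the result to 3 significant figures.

d ≈ 48300 pc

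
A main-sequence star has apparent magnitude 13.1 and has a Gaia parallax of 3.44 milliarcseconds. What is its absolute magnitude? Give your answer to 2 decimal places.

p = 3.44 mas = 3.44×10^-3″ → d = 1/p = 290.7 pc
5 log₁₀(d/10 pc) = 5 log₁₀(290.7) − 5 = 7.317
M = m − 5 log₁₀(d/10) = 13.1 − 7.317 = 5.783

M ≈ 5.78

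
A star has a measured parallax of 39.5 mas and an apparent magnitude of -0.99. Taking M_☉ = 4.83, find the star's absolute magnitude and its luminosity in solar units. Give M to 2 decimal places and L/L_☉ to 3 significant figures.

M ≈ -3.01; L/L_☉ ≈ 1360

d = 1/p = 1000/39.5 mas = 25.32 pc
M = m − 5 log₁₀ d + 5 = -0.99 − 5·1.4034 + 5 = -3.007
M − M_☉ = -3.007 − 4.83 = -7.837
L/L_☉ = 10^(−0.4 × -7.837) = 1364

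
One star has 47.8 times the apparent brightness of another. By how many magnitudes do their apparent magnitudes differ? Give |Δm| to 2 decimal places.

Pogson: Δm = −2.5 log₁₀(ratio) = −2.5 log₁₀(47.8) = −2.5 × 1.6794 = -4.199

|Δm| ≈ 4.20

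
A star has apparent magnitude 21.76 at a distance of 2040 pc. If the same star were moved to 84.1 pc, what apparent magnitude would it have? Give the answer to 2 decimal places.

Flux ∝ 1/d², so Δm = 5 log₁₀(d₂/d₁) = 5 log₁₀(84.1/2040) = -6.924
m₂ = m₁ + Δm = 21.76 + (-6.924) = 14.836

m ≈ 14.84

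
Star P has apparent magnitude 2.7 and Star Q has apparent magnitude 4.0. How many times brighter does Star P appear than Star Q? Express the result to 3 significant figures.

Magnitude difference = -1.3
Flux ratio = 10^(−0.4 Δm) = 10^(−0.4 × -1.3) = 10^0.520 = 3.311

3.31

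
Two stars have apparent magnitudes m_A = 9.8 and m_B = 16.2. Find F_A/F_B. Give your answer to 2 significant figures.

Δm = 9.8 − (16.2) = -6.4
Flux ratio = 10^(−0.4 Δm) = 10^(−0.4 × -6.4) = 10^2.560 = 363.1

F_A/F_B ≈ 360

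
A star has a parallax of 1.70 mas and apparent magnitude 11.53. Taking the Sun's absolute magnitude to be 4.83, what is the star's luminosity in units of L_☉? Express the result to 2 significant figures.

d = 1/p = 1000/1.70 mas = 588.2 pc
M = m − 5 log₁₀ d + 5 = 11.53 − 5·2.7696 + 5 = 2.682
M − M_☉ = 2.682 − 4.83 = -2.148
L/L_☉ = 10^(−0.4 × -2.148) = 7.229

L/L_☉ ≈ 7.2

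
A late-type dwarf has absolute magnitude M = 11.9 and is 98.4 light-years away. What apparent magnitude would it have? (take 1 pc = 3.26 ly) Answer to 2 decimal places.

d = 98.4 ly / 3.26 = 30.18 pc
m = M + 5 log₁₀ d − 5 = 11.9 + 5·1.4798 − 5 = 14.299

m ≈ 14.30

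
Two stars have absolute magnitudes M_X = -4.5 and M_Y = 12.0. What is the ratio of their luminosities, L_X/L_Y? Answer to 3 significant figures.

ΔM = M_X − M_Y = -16.5
L_X/L_Y = 10^(−0.4 ΔM) = 10^6.600 = 3.981×10^6

L_X/L_Y ≈ 3.98×10^6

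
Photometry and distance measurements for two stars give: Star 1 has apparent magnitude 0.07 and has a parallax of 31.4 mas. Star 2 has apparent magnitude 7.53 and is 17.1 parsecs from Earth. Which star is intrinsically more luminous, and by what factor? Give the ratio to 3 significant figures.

Star 1 is more luminous, by a factor of 3340.

Star 1: p = 31.4 mas = 0.0314″ → d = 1/p = 31.85 pc
Star 1: M = m − 5 log₁₀ d + 5 = 0.07 − 5·1.5031 + 5 = -2.445
Star 2: M = m − 5 log₁₀ d + 5 = 7.53 − 5·1.2330 + 5 = 6.365
ΔM = M_1 − M_2 = -2.445 − (6.365) = -8.810; smaller M is more luminous → Star 1.
L ratio = 10^(0.4 |ΔM|) = 10^3.524 = 3343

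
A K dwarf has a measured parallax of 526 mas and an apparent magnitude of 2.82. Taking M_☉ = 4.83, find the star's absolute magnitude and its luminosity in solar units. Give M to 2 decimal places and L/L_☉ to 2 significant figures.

d = 1/p = 1000/526 mas = 1.901 pc
M = m − 5 log₁₀ d + 5 = 2.82 − 5·0.2790 + 5 = 6.425
M − M_☉ = 6.425 − 4.83 = 1.595
L/L_☉ = 10^(−0.4 × 1.595) = 0.2302

M ≈ 6.42; L/L_☉ ≈ 0.23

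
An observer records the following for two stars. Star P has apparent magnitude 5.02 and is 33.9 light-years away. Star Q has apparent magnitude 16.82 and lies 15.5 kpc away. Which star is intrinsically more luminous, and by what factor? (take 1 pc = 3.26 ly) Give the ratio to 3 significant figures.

Star P: d = 33.9 ly / 3.26 = 10.40 pc
Star P: M = m − 5 log₁₀ d + 5 = 5.02 − 5·1.0170 + 5 = 4.935
Star Q: d = 15.5 kpc = 15500 pc
Star Q: M = m − 5 log₁₀ d + 5 = 16.82 − 5·4.1903 + 5 = 0.868
ΔM = M_P − M_Q = 4.935 − (0.868) = 4.067; smaller M is more luminous → Star Q.
L ratio = 10^(0.4 |ΔM|) = 10^1.627 = 42.33

Star Q is more luminous, by a factor of 42.3.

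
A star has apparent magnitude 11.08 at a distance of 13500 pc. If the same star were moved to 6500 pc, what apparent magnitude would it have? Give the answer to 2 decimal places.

m ≈ 9.49

Flux ∝ 1/d², so Δm = 5 log₁₀(d₂/d₁) = 5 log₁₀(6500/13500) = -1.587
m₂ = m₁ + Δm = 11.08 + (-1.587) = 9.493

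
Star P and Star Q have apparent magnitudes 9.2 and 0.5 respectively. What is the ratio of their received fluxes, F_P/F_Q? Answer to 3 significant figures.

F_P/F_Q ≈ 3.31×10^-4

Magnitude difference = 8.7
Flux ratio = 10^(−0.4 Δm) = 10^(−0.4 × 8.7) = 10^-3.480 = 3.311×10^-4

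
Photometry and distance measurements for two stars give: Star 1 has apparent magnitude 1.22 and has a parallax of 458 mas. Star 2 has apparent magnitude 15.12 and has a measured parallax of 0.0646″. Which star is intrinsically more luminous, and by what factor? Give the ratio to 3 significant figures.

Star 1 is more luminous, by a factor of 7220.

Star 1: p = 458 mas = 0.458″ → d = 1/p = 2.183 pc
Star 1: M = m − 5 log₁₀ d + 5 = 1.22 − 5·0.3391 + 5 = 4.524
Star 2: d = 1/p = 1/0.0646″ = 15.48 pc
Star 2: M = m − 5 log₁₀ d + 5 = 15.12 − 5·1.1898 + 5 = 14.171
ΔM = M_1 − M_2 = 4.524 − (14.171) = -9.647; smaller M is more luminous → Star 1.
L ratio = 10^(0.4 |ΔM|) = 10^3.859 = 7223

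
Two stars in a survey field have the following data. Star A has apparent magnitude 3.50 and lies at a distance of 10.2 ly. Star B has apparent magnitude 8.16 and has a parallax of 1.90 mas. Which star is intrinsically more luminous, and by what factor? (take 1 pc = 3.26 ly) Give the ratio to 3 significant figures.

Star B is more luminous, by a factor of 387.

Star A: d = 10.2 ly / 3.26 = 3.129 pc
Star A: M = m − 5 log₁₀ d + 5 = 3.50 − 5·0.4954 + 5 = 6.023
Star B: p = 1.90 mas = 1.90×10^-3″ → d = 1/p = 526.3 pc
Star B: M = m − 5 log₁₀ d + 5 = 8.16 − 5·2.7212 + 5 = -0.446
ΔM = M_A − M_B = 6.023 − (-0.446) = 6.469; smaller M is more luminous → Star B.
L ratio = 10^(0.4 |ΔM|) = 10^2.588 = 387.0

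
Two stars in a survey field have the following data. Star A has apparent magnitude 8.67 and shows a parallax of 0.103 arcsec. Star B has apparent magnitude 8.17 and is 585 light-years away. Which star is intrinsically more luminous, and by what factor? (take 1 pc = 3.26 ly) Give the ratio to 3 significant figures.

Star B is more luminous, by a factor of 541.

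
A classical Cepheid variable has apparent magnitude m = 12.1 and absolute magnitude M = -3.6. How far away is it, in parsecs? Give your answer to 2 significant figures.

Distance modulus: m − M = 12.1 − (-3.6) = 15.700
m − M = 5 log₁₀ d − 5
log₁₀ d = (m − M)/5 + 1 = 4.1400
d = 10^4.1400 = 13800 pc

d ≈ 14000 pc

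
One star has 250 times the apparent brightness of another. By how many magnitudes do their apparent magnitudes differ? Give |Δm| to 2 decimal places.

|Δm| ≈ 5.99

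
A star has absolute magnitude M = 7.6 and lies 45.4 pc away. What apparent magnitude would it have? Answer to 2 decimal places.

m ≈ 10.89

m = M + 5 log₁₀ d − 5 = 7.6 + 5·1.6571 − 5 = 10.885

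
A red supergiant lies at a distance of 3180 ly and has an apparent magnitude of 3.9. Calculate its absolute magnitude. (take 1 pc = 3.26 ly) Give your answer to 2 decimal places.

M ≈ -6.05

d = 3180 ly / 3.26 = 975.5 pc
5 log₁₀(d/10 pc) = 5 log₁₀(975.5) − 5 = 9.946
M = m − 5 log₁₀(d/10) = 3.9 − 9.946 = -6.046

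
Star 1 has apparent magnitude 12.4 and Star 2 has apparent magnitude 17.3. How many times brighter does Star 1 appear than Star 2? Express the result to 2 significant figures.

Δm = 12.4 − (17.3) = -4.9
Flux ratio = 10^(−0.4 Δm) = 10^(−0.4 × -4.9) = 10^1.960 = 91.20

91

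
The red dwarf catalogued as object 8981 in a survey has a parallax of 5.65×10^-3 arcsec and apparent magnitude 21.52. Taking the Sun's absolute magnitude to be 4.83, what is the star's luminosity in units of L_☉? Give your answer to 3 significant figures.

d = 1/p = 1/5.65×10^-3″ = 177.0 pc
M = m − 5 log₁₀ d + 5 = 21.52 − 5·2.2480 + 5 = 15.280
M − M_☉ = 15.280 − 4.83 = 10.450
L/L_☉ = 10^(−0.4 × 10.450) = 6.605×10^-5

L/L_☉ ≈ 6.61×10^-5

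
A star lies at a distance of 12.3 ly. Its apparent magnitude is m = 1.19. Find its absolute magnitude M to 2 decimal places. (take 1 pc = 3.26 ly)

M ≈ 3.31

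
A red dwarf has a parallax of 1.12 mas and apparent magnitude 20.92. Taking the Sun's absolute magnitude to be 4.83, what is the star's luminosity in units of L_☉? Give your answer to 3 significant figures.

L/L_☉ ≈ 2.92×10^-3

d = 1/p = 1000/1.12 mas = 892.9 pc
M = m − 5 log₁₀ d + 5 = 20.92 − 5·2.9508 + 5 = 11.166
M − M_☉ = 11.166 − 4.83 = 6.336
L/L_☉ = 10^(−0.4 × 6.336) = 2.921×10^-3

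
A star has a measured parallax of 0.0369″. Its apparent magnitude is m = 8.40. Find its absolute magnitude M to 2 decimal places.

d = 1/p = 1/0.0369″ = 27.10 pc
5 log₁₀(d/10 pc) = 5 log₁₀(27.10) − 5 = 2.165
M = m − 5 log₁₀(d/10) = 8.40 − 2.165 = 6.235

M ≈ 6.24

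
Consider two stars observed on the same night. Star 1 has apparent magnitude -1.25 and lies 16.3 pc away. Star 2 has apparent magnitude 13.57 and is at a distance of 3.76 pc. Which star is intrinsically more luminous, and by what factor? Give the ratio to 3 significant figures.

Star 1: M = m − 5 log₁₀ d + 5 = -1.25 − 5·1.2122 + 5 = -2.311
Star 2: M = m − 5 log₁₀ d + 5 = 13.57 − 5·0.5752 + 5 = 15.694
ΔM = M_1 − M_2 = -2.311 − (15.694) = -18.005; smaller M is more luminous → Star 1.
L ratio = 10^(0.4 |ΔM|) = 10^7.202 = 1.592×10^7

Star 1 is more luminous, by a factor of 1.59×10^7.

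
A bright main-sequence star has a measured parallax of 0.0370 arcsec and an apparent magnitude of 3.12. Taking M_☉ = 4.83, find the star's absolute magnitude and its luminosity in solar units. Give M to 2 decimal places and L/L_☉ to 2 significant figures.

d = 1/p = 1/0.0370″ = 27.03 pc
M = m − 5 log₁₀ d + 5 = 3.12 − 5·1.4318 + 5 = 0.961
M − M_☉ = 0.961 − 4.83 = -3.869
L/L_☉ = 10^(−0.4 × -3.869) = 35.29

M ≈ 0.96; L/L_☉ ≈ 35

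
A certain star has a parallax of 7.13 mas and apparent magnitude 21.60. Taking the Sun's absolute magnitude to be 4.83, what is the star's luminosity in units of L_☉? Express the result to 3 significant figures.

d = 1/p = 1000/7.13 mas = 140.3 pc
M = m − 5 log₁₀ d + 5 = 21.60 − 5·2.1469 + 5 = 15.865
M − M_☉ = 15.865 − 4.83 = 11.035
L/L_☉ = 10^(−0.4 × 11.035) = 3.853×10^-5

L/L_☉ ≈ 3.85×10^-5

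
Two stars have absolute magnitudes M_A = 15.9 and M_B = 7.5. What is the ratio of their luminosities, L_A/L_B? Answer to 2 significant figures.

L_A/L_B ≈ 4.4×10^-4

ΔM = M_A − M_B = 8.4
L_A/L_B = 10^(−0.4 ΔM) = 10^-3.360 = 4.365×10^-4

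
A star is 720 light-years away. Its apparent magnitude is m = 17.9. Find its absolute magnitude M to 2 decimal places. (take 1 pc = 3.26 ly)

d = 720 ly / 3.26 = 220.9 pc
5 log₁₀(d/10 pc) = 5 log₁₀(220.9) − 5 = 6.721
M = m − 5 log₁₀(d/10) = 17.9 − 6.721 = 11.179

M ≈ 11.18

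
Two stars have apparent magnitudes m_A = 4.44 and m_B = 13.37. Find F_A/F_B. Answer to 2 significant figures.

Δm = 4.44 − (13.37) = -8.93
Flux ratio = 10^(−0.4 Δm) = 10^(−0.4 × -8.93) = 10^3.572 = 3733

F_A/F_B ≈ 3700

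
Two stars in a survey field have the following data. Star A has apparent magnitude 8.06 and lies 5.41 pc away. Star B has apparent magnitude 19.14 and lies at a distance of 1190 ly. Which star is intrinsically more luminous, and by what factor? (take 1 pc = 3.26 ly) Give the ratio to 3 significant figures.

Star A: M = m − 5 log₁₀ d + 5 = 8.06 − 5·0.7332 + 5 = 9.394
Star B: d = 1190 ly / 3.26 = 365.0 pc
Star B: M = m − 5 log₁₀ d + 5 = 19.14 − 5·2.5623 + 5 = 11.328
ΔM = M_A − M_B = 9.394 − (11.328) = -1.934; smaller M is more luminous → Star A.
L ratio = 10^(0.4 |ΔM|) = 10^0.774 = 5.939

Star A is more luminous, by a factor of 5.94.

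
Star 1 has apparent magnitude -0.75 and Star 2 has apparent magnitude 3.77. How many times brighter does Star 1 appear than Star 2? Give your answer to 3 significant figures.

Magnitude difference = -4.52
Flux ratio = 10^(−0.4 Δm) = 10^(−0.4 × -4.52) = 10^1.808 = 64.27

64.3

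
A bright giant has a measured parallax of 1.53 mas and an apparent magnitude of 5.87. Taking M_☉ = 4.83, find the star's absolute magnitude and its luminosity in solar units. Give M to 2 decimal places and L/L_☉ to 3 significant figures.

d = 1/p = 1000/1.53 mas = 653.6 pc
M = m − 5 log₁₀ d + 5 = 5.87 − 5·2.8153 + 5 = -3.207
M − M_☉ = -3.207 − 4.83 = -8.037
L/L_☉ = 10^(−0.4 × -8.037) = 1639

M ≈ -3.21; L/L_☉ ≈ 1640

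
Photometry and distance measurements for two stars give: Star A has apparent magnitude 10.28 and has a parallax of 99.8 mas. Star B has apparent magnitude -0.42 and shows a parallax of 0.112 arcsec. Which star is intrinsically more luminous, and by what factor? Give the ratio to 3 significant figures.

Star B is more luminous, by a factor of 15100.

Star A: p = 99.8 mas = 0.0998″ → d = 1/p = 10.02 pc
Star A: M = m − 5 log₁₀ d + 5 = 10.28 − 5·1.0009 + 5 = 10.276
Star B: d = 1/p = 1/0.112″ = 8.929 pc
Star B: M = m − 5 log₁₀ d + 5 = -0.42 − 5·0.9508 + 5 = -0.174
ΔM = M_A − M_B = 10.276 − (-0.174) = 10.450; smaller M is more luminous → Star B.
L ratio = 10^(0.4 |ΔM|) = 10^4.180 = 15130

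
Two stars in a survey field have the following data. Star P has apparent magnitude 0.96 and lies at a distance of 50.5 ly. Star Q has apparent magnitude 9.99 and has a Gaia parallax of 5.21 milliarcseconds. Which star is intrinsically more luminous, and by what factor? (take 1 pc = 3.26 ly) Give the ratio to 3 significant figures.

Star P: d = 50.5 ly / 3.26 = 15.49 pc
Star P: M = m − 5 log₁₀ d + 5 = 0.96 − 5·1.1901 + 5 = 0.010
Star Q: p = 5.21 mas = 5.21×10^-3″ → d = 1/p = 191.9 pc
Star Q: M = m − 5 log₁₀ d + 5 = 9.99 − 5·2.2832 + 5 = 3.574
ΔM = M_P − M_Q = 0.010 − (3.574) = -3.565; smaller M is more luminous → Star P.
L ratio = 10^(0.4 |ΔM|) = 10^1.426 = 26.66

Star P is more luminous, by a factor of 26.7.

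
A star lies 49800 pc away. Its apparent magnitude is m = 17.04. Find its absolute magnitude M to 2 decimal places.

5 log₁₀(d/10 pc) = 5 log₁₀(49800) − 5 = 18.486
M = m − 5 log₁₀(d/10) = 17.04 − 18.486 = -1.446

M ≈ -1.45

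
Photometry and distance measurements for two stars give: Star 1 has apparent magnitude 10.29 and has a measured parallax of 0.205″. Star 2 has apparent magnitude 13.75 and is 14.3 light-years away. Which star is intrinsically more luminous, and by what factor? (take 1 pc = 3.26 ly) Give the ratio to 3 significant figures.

Star 1 is more luminous, by a factor of 29.9.

Star 1: d = 1/p = 1/0.205″ = 4.878 pc
Star 1: M = m − 5 log₁₀ d + 5 = 10.29 − 5·0.6882 + 5 = 11.849
Star 2: d = 14.3 ly / 3.26 = 4.387 pc
Star 2: M = m − 5 log₁₀ d + 5 = 13.75 − 5·0.6421 + 5 = 15.539
ΔM = M_1 − M_2 = 11.849 − (15.539) = -3.691; smaller M is more luminous → Star 1.
L ratio = 10^(0.4 |ΔM|) = 10^1.476 = 29.94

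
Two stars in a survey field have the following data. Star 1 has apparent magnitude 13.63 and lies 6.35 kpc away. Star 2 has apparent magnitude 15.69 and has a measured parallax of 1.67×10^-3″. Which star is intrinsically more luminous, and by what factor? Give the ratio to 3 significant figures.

Star 1: d = 6.35 kpc = 6350 pc
Star 1: M = m − 5 log₁₀ d + 5 = 13.63 − 5·3.8028 + 5 = -0.384
Star 2: d = 1/p = 1/1.67×10^-3″ = 598.8 pc
Star 2: M = m − 5 log₁₀ d + 5 = 15.69 − 5·2.7773 + 5 = 6.804
ΔM = M_1 − M_2 = -0.384 − (6.804) = -7.187; smaller M is more luminous → Star 1.
L ratio = 10^(0.4 |ΔM|) = 10^2.875 = 749.9

Star 1 is more luminous, by a factor of 750.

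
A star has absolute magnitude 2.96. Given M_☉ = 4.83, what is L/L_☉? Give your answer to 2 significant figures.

L/L_☉ ≈ 5.6

M − M_☉ = 2.96 − 4.83 = -1.870
L/L_☉ = 10^(−0.4 (M − M_☉)) = 10^0.748 = 5.598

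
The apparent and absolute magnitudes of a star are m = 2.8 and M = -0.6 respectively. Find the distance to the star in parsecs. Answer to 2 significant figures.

d ≈ 48 pc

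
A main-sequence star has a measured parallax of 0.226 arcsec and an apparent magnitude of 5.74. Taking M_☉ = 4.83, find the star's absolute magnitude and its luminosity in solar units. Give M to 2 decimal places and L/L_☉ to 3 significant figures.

M ≈ 7.51; L/L_☉ ≈ 0.0847

d = 1/p = 1/0.226″ = 4.425 pc
M = m − 5 log₁₀ d + 5 = 5.74 − 5·0.6459 + 5 = 7.511
M − M_☉ = 7.511 − 4.83 = 2.681
L/L_☉ = 10^(−0.4 × 2.681) = 0.08468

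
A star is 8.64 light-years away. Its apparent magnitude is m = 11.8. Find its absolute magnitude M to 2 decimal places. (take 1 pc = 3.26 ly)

d = 8.64 ly / 3.26 = 2.650 pc
5 log₁₀(d/10 pc) = 5 log₁₀(2.650) − 5 = -2.884
M = m − 5 log₁₀(d/10) = 11.8 + 2.884 = 14.684

M ≈ 14.68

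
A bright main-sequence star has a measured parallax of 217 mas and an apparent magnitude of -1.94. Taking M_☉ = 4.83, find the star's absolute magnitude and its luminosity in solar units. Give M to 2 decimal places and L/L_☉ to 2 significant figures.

M ≈ -0.26; L/L_☉ ≈ 110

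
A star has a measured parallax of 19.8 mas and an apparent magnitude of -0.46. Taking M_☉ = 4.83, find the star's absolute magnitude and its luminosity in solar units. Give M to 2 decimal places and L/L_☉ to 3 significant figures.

M ≈ -3.98; L/L_☉ ≈ 3330

d = 1/p = 1000/19.8 mas = 50.51 pc
M = m − 5 log₁₀ d + 5 = -0.46 − 5·1.7033 + 5 = -3.977
M − M_☉ = -3.977 − 4.83 = -8.807
L/L_☉ = 10^(−0.4 × -8.807) = 3332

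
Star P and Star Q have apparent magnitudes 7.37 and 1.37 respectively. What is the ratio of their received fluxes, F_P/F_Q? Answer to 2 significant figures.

Δm = 7.37 − (1.37) = 6.00
Flux ratio = 10^(−0.4 Δm) = 10^(−0.4 × 6.00) = 10^-2.400 = 3.981×10^-3

F_P/F_Q ≈ 4.0×10^-3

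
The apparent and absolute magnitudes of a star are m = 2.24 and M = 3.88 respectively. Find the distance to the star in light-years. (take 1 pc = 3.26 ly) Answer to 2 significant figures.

Distance modulus: m − M = 2.24 − (3.88) = -1.640
m − M = 5 log₁₀ d − 5
log₁₀ d = (m − M)/5 + 1 = 0.6720
d = 10^0.6720 = 4.699 pc
= 15.32 ly

d ≈ 15 ly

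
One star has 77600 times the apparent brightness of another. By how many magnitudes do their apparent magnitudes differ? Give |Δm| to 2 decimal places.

Pogson: Δm = −2.5 log₁₀(ratio) = −2.5 log₁₀(77600) = −2.5 × 4.8899 = -12.225

|Δm| ≈ 12.22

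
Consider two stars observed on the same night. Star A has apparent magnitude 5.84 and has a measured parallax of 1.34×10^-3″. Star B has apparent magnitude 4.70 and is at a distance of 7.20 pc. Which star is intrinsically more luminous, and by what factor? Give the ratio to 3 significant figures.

Star A: d = 1/p = 1/1.34×10^-3″ = 746.3 pc
Star A: M = m − 5 log₁₀ d + 5 = 5.84 − 5·2.8729 + 5 = -3.524
Star B: M = m − 5 log₁₀ d + 5 = 4.70 − 5·0.8573 + 5 = 5.413
ΔM = M_A − M_B = -3.524 − (5.413) = -8.938; smaller M is more luminous → Star A.
L ratio = 10^(0.4 |ΔM|) = 10^3.575 = 3759

Star A is more luminous, by a factor of 3760.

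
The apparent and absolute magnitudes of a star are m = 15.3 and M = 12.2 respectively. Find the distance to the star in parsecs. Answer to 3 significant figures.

Distance modulus: m − M = 15.3 − (12.2) = 3.100
m − M = 5 log₁₀ d − 5
log₁₀ d = (m − M)/5 + 1 = 1.6200
d = 10^1.6200 = 41.69 pc

d ≈ 41.7 pc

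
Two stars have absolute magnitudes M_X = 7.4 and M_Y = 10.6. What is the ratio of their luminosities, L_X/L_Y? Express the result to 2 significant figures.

ΔM = M_X − M_Y = -3.2
L_X/L_Y = 10^(−0.4 ΔM) = 10^1.280 = 19.05

L_X/L_Y ≈ 19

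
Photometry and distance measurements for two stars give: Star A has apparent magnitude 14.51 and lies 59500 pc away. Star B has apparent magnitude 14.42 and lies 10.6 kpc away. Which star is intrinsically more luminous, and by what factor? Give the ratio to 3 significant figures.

Star A is more luminous, by a factor of 29.0.

Star A: M = m − 5 log₁₀ d + 5 = 14.51 − 5·4.7745 + 5 = -4.363
Star B: d = 10.6 kpc = 10600 pc
Star B: M = m − 5 log₁₀ d + 5 = 14.42 − 5·4.0253 + 5 = -0.707
ΔM = M_A − M_B = -4.363 − (-0.707) = -3.656; smaller M is more luminous → Star A.
L ratio = 10^(0.4 |ΔM|) = 10^1.462 = 29.00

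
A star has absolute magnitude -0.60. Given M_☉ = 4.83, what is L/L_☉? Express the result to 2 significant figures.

M − M_☉ = -0.60 − 4.83 = -5.430
L/L_☉ = 10^(−0.4 (M − M_☉)) = 10^2.172 = 148.6

L/L_☉ ≈ 150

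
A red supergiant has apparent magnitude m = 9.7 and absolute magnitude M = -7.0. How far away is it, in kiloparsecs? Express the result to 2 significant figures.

d ≈ 22 kpc

Distance modulus: m − M = 9.7 − (-7.0) = 16.700
m − M = 5 log₁₀ d − 5
log₁₀ d = (m − M)/5 + 1 = 4.3400
d = 10^4.3400 = 21880 pc
= 21.88 kpc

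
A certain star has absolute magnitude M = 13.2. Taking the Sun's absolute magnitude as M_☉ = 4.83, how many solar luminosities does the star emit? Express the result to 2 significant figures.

L/L_☉ ≈ 4.5×10^-4

M − M_☉ = 13.2 − 4.83 = 8.370
L/L_☉ = 10^(−0.4 (M − M_☉)) = 10^-3.348 = 4.487×10^-4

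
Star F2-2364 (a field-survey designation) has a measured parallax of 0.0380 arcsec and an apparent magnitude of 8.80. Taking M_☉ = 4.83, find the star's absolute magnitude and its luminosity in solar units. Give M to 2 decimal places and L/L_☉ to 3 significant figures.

M ≈ 6.70; L/L_☉ ≈ 0.179

d = 1/p = 1/0.0380″ = 26.32 pc
M = m − 5 log₁₀ d + 5 = 8.80 − 5·1.4202 + 5 = 6.699
M − M_☉ = 6.699 − 4.83 = 1.869
L/L_☉ = 10^(−0.4 × 1.869) = 0.1788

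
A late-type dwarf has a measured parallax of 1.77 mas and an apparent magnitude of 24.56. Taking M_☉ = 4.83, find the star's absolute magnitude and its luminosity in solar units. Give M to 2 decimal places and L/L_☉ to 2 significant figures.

M ≈ 15.80; L/L_☉ ≈ 4.1×10^-5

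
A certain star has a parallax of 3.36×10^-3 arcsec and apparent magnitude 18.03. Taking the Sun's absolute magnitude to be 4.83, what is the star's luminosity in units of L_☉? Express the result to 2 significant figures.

d = 1/p = 1/3.36×10^-3″ = 297.6 pc
M = m − 5 log₁₀ d + 5 = 18.03 − 5·2.4737 + 5 = 10.662
M − M_☉ = 10.662 − 4.83 = 5.832
L/L_☉ = 10^(−0.4 × 5.832) = 4.649×10^-3

L/L_☉ ≈ 4.6×10^-3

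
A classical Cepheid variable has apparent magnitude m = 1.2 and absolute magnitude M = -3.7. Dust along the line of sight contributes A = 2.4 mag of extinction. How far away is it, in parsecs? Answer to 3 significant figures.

d ≈ 31.6 pc

m − M = 5 log₁₀(d/10 pc) + A  ⇒  1.2 − (-3.7) − 2.4 = 5 log₁₀(d/10)
2.500 = 5 log₁₀(d/10)
log₁₀ d = (m − M − A)/5 + 1 = 1.5000
d = 10^1.5000 = 31.62 pc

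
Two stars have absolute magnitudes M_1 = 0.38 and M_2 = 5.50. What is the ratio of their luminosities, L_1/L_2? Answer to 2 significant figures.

L_1/L_2 ≈ 110

ΔM = M_1 − M_2 = -5.12
L_1/L_2 = 10^(−0.4 ΔM) = 10^2.048 = 111.7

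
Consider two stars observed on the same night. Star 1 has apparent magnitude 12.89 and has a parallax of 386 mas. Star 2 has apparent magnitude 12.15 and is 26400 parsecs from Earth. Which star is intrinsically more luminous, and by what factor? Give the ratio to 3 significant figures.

Star 2 is more luminous, by a factor of 2.05×10^8.

Star 1: p = 386 mas = 0.386″ → d = 1/p = 2.591 pc
Star 1: M = m − 5 log₁₀ d + 5 = 12.89 − 5·0.4134 + 5 = 15.823
Star 2: M = m − 5 log₁₀ d + 5 = 12.15 − 5·4.4216 + 5 = -4.958
ΔM = M_1 − M_2 = 15.823 − (-4.958) = 20.781; smaller M is more luminous → Star 2.
L ratio = 10^(0.4 |ΔM|) = 10^8.312 = 2.053×10^8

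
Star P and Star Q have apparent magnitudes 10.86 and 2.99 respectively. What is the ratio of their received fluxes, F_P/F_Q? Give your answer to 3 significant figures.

Magnitude difference = 7.87
Flux ratio = 10^(−0.4 Δm) = 10^(−0.4 × 7.87) = 10^-3.148 = 7.112×10^-4

F_P/F_Q ≈ 7.11×10^-4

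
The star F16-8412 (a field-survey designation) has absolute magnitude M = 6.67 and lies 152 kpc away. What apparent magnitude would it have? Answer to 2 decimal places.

d = 152 kpc = 152000 pc
m = M + 5 log₁₀ d − 5 = 6.67 + 5·5.1818 − 5 = 27.579

m ≈ 27.58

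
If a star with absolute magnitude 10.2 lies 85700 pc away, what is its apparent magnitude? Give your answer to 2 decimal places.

m ≈ 29.86

m = M + 5 log₁₀ d − 5 = 10.2 + 5·4.9330 − 5 = 29.865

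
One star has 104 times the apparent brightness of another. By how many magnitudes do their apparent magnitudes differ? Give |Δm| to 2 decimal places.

|Δm| ≈ 5.04

Pogson: Δm = −2.5 log₁₀(ratio) = −2.5 log₁₀(104) = −2.5 × 2.0170 = -5.043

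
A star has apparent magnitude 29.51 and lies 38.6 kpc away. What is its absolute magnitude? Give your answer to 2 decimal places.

M ≈ 11.58

d = 38.6 kpc = 38600 pc
5 log₁₀(d/10 pc) = 5 log₁₀(38600) − 5 = 17.933
M = m − 5 log₁₀(d/10) = 29.51 − 17.933 = 11.577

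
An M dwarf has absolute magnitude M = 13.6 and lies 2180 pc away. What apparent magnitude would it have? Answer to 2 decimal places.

m ≈ 25.29

m = M + 5 log₁₀ d − 5 = 13.6 + 5·3.3385 − 5 = 25.292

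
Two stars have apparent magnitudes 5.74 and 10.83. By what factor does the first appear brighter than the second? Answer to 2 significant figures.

110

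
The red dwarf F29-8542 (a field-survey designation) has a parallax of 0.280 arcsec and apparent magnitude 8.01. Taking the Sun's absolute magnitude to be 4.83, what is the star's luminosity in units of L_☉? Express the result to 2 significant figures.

L/L_☉ ≈ 6.8×10^-3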